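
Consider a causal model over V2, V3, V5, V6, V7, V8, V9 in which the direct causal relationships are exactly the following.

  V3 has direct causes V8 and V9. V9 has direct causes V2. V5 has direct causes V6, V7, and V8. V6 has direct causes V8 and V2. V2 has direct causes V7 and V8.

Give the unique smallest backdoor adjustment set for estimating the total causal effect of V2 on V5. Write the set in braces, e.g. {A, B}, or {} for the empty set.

{V7, V8}

Variables eligible for adjustment (non-descendants of V2, excluding V2 and V5): {V7, V8}.
Backdoor paths from V2 to V5:
  P1: V2 <- V8 -> V6 -> V5
  P2: V2 <- V8 -> V5
  P3: V2 <- V7 -> V5
The empty set is not sufficient: P1 (V2 <- V8 -> V6 -> V5) has no collider blocking it and no conditioned non-collider, so it is open.
Try {V7, V8}:
  P1: blocked at fork node V8 ∈ conditioning set.
  P2: blocked at fork node V8 ∈ conditioning set.
  P3: blocked at fork node V7 ∈ conditioning set.
{V7, V8} contains no descendant of V2 and blocks every backdoor path.
Every element of {V7, V8} is needed (dropping V7 leaves P3 open; dropping V8 leaves P1 open), so no proper subset is valid.
Among all size-2 subsets of the eligible variables, only {V7, V8} blocks every backdoor path, so it is the unique smallest valid adjustment set.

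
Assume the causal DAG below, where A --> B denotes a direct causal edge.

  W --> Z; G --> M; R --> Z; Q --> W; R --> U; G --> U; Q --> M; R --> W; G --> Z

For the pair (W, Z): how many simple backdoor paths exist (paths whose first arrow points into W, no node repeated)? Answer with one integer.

A backdoor path from W to Z is any simple undirected path whose first edge points into W (i.e. leaves W via a parent).
Parents of W: {Q, R}.
Enumerating:
  P1: W <- Q -> M <- G -> Z
  P2: W <- Q -> M <- G -> U <- R -> Z
  P3: W <- R -> Z
  P4: W <- R -> U <- G -> Z
That exhausts the simple backdoor paths. Count: 4.

4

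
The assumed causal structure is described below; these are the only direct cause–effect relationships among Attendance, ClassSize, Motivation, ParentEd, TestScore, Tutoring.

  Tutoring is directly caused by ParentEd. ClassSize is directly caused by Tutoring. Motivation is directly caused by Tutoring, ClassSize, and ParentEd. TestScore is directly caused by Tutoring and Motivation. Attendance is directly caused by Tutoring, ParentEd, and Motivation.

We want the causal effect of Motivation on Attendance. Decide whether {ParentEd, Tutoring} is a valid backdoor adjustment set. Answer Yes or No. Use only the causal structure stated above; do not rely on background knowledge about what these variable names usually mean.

Backdoor paths from Motivation to Attendance (paths whose first edge points into Motivation):
  P1: Motivation <- ParentEd -> Tutoring -> Attendance
  P2: Motivation <- ParentEd -> Attendance
  P3: Motivation <- Tutoring <- ParentEd -> Attendance
  P4: Motivation <- Tutoring -> Attendance
  P5: Motivation <- ClassSize <- Tutoring <- ParentEd -> Attendance
  P6: Motivation <- ClassSize <- Tutoring -> Attendance
Condition 1 (no descendant of Motivation in the set): holds — descendants of Motivation are {Attendance, TestScore}; none are in {ParentEd, Tutoring}.
Condition 2 (every backdoor path blocked by {ParentEd, Tutoring}):
  P1: blocked at fork node ParentEd ∈ conditioning set.
  P2: blocked at fork node ParentEd ∈ conditioning set.
  P3: blocked at chain node Tutoring ∈ conditioning set.
  P4: blocked at fork node Tutoring ∈ conditioning set.
  P5: blocked at chain node Tutoring ∈ conditioning set.
  P6: blocked at fork node Tutoring ∈ conditioning set.
{ParentEd, Tutoring} satisfies the backdoor criterion.

Yes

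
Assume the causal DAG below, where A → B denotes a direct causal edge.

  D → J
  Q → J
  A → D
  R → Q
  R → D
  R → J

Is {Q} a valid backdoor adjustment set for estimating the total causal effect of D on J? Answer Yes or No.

Backdoor paths from D to J (paths whose first edge points into D):
  P1: D <- R -> Q -> J
  P2: D <- R -> J
Condition 1 (no descendant of D in the set): holds — descendants of D are {J}; none are in {Q}.
Condition 2 (every backdoor path blocked by {Q}):
  P1: blocked at chain node Q ∈ conditioning set.
  P2: open — no interior node is in the conditioning set.
{Q} does not satisfy the backdoor criterion.

No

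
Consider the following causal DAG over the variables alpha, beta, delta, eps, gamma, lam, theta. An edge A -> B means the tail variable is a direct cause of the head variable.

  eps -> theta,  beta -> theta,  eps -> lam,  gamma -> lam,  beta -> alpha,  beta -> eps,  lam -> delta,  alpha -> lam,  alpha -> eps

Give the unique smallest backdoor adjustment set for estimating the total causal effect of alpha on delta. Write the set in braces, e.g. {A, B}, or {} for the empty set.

Variables eligible for adjustment (non-descendants of alpha, excluding alpha and delta): {beta, gamma}.
Backdoor paths from alpha to delta:
  P1: alpha <- beta -> eps -> lam -> delta
  P2: alpha <- beta -> theta <- eps -> lam -> delta
The empty set is not sufficient: P1 (alpha <- beta -> eps -> lam -> delta) has no collider blocking it and no conditioned non-collider, so it is open.
Try {beta}:
  P1: blocked at fork node beta ∈ conditioning set.
  P2: blocked at fork node beta ∈ conditioning set.
{beta} contains no descendant of alpha and blocks every backdoor path.
No other singleton works — e.g. {gamma} leaves P1 open — so {beta} is the unique smallest valid adjustment set.

{beta}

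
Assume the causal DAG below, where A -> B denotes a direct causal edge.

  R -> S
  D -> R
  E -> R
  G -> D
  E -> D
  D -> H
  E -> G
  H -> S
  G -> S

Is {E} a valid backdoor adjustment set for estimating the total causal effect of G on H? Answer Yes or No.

Yes

Backdoor paths from G to H (paths whose first edge points into G):
  P1: G <- E -> D -> R -> S <- H
  P2: G <- E -> D -> H
  P3: G <- E -> R <- D -> H
  P4: G <- E -> R -> S <- H
Condition 1 (no descendant of G in the set): holds — descendants of G are {D, H, R, S}; none are in {E}.
Condition 2 (every backdoor path blocked by {E}):
  P1: blocked at fork node E ∈ conditioning set.
  P2: blocked at fork node E ∈ conditioning set.
  P3: blocked at fork node E ∈ conditioning set.
  P4: blocked at fork node E ∈ conditioning set.
{E} satisfies the backdoor criterion.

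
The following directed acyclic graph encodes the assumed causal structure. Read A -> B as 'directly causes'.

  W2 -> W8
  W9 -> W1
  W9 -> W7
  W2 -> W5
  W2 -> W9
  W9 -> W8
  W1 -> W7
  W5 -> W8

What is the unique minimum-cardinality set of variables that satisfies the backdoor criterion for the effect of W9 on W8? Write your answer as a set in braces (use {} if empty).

Variables eligible for adjustment (non-descendants of W9, excluding W9 and W8): {W2, W5}.
Backdoor paths from W9 to W8:
  P1: W9 <- W2 -> W5 -> W8
  P2: W9 <- W2 -> W8
The empty set is not sufficient: P1 (W9 <- W2 -> W5 -> W8) has no collider blocking it and no conditioned non-collider, so it is open.
Try {W2}:
  P1: blocked at fork node W2 ∈ conditioning set.
  P2: blocked at fork node W2 ∈ conditioning set.
{W2} contains no descendant of W9 and blocks every backdoor path.
No other singleton works — e.g. {W5} leaves P2 open — so {W2} is the unique smallest valid adjustment set.

{W2}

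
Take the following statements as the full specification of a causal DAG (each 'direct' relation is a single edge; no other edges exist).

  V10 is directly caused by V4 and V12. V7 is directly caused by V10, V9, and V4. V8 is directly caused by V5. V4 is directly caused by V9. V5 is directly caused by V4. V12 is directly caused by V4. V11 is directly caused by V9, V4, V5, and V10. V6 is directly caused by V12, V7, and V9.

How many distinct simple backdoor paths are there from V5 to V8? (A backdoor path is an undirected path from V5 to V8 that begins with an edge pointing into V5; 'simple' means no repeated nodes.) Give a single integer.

A backdoor path from V5 to V8 is any simple undirected path whose first edge points into V5 (i.e. leaves V5 via a parent).
Parents of V5: {V4}.
No simple path from any parent of V5 reaches V8 without revisiting V5, so there are no backdoor paths.

0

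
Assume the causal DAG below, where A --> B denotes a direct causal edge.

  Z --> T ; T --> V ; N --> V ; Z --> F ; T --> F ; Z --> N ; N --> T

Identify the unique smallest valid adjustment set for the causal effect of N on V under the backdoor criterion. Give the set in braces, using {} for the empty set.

{Z}

Variables eligible for adjustment (non-descendants of N, excluding N and V): {Z}.
Backdoor paths from N to V:
  P1: N <- Z -> T -> V
  P2: N <- Z -> F <- T -> V
The empty set is not sufficient: P1 (N <- Z -> T -> V) has no collider blocking it and no conditioned non-collider, so it is open.
Try {Z}:
  P1: blocked at fork node Z ∈ conditioning set.
  P2: blocked at fork node Z ∈ conditioning set.
{Z} contains no descendant of N and blocks every backdoor path.
{Z} is the unique smallest valid adjustment set.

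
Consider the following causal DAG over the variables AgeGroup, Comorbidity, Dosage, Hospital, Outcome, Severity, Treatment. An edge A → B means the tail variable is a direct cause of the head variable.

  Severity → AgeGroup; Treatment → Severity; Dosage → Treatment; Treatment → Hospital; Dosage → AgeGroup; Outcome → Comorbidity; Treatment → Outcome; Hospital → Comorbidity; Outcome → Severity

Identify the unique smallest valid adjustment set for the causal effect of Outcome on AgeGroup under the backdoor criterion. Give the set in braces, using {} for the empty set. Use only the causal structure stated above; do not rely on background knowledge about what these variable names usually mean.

Variables eligible for adjustment (non-descendants of Outcome, excluding Outcome and AgeGroup): {Dosage, Hospital, Treatment}.
Backdoor paths from Outcome to AgeGroup:
  P1: Outcome <- Treatment <- Dosage -> AgeGroup
  P2: Outcome <- Treatment -> Severity -> AgeGroup
The empty set is not sufficient: P1 (Outcome <- Treatment <- Dosage -> AgeGroup) has no collider blocking it and no conditioned non-collider, so it is open.
Try {Treatment}:
  P1: blocked at chain node Treatment ∈ conditioning set.
  P2: blocked at fork node Treatment ∈ conditioning set.
{Treatment} contains no descendant of Outcome and blocks every backdoor path.
No other singleton works — e.g. {Dosage} leaves P2 open — so {Treatment} is the unique smallest valid adjustment set.

{Treatment}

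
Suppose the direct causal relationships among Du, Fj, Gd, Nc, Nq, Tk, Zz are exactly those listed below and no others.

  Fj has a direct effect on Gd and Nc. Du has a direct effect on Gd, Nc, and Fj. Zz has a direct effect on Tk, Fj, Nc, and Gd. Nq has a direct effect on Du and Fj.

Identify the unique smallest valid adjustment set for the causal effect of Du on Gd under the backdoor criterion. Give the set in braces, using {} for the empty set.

Variables eligible for adjustment (non-descendants of Du, excluding Du and Gd): {Nq, Tk, Zz}.
Backdoor paths from Du to Gd:
  P1: Du <- Nq -> Fj <- Zz -> Gd
  P2: Du <- Nq -> Fj -> Nc <- Zz -> Gd
  P3: Du <- Nq -> Fj -> Gd
The empty set is not sufficient: P3 (Du <- Nq -> Fj -> Gd) has no collider blocking it and no conditioned non-collider, so it is open.
Try {Nq}:
  P1: blocked at fork node Nq ∈ conditioning set.
  P2: blocked at fork node Nq ∈ conditioning set.
  P3: blocked at fork node Nq ∈ conditioning set.
{Nq} contains no descendant of Du and blocks every backdoor path.
No other singleton works — e.g. {Zz} leaves P3 open — so {Nq} is the unique smallest valid adjustment set.

{Nq}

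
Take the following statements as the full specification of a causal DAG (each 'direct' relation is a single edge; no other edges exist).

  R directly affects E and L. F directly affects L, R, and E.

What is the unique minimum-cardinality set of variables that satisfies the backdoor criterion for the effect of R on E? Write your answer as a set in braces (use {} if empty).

Variables eligible for adjustment (non-descendants of R, excluding R and E): {F}.
Backdoor paths from R to E:
  P1: R <- F -> E
The empty set is not sufficient: P1 (R <- F -> E) has no collider blocking it and no conditioned non-collider, so it is open.
Try {F}:
  P1: blocked at fork node F ∈ conditioning set.
{F} contains no descendant of R and blocks every backdoor path.
{F} is the unique smallest valid adjustment set.

{F}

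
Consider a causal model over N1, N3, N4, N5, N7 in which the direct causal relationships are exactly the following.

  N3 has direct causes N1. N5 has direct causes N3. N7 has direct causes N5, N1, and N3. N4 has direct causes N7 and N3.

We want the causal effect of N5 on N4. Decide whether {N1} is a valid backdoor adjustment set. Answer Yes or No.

No

Backdoor paths from N5 to N4 (paths whose first edge points into N5):
  P1: N5 <- N3 <- N1 -> N7 -> N4
  P2: N5 <- N3 -> N7 -> N4
  P3: N5 <- N3 -> N4
Condition 1 (no descendant of N5 in the set): holds — descendants of N5 are {N4, N7}; none are in {N1}.
Condition 2 (every backdoor path blocked by {N1}):
  P1: blocked at fork node N1 ∈ conditioning set.
  P2: open — no interior node is in the conditioning set.
  P3: open — no interior node is in the conditioning set.
{N1} does not satisfy the backdoor criterion.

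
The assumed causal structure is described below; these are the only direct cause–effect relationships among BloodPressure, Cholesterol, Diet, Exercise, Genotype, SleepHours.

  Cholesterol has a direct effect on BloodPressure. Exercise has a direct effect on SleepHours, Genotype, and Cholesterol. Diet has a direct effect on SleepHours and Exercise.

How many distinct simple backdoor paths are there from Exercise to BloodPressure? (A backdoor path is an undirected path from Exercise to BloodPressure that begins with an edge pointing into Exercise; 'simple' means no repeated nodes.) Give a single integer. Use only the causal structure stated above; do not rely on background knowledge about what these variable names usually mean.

0

A backdoor path from Exercise to BloodPressure is any simple undirected path whose first edge points into Exercise (i.e. leaves Exercise via a parent).
Parents of Exercise: {Diet}.
No simple path from any parent of Exercise reaches BloodPressure without revisiting Exercise, so there are no backdoor paths.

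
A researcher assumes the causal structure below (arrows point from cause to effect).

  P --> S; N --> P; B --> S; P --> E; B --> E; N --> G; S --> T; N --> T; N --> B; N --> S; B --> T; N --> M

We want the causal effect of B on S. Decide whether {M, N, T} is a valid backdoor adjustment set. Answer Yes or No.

No

Backdoor paths from B to S (paths whose first edge points into B):
  P1: B <- N -> P -> S
  P2: B <- N -> S
  P3: B <- N -> T <- S
Condition 1 (no descendant of B in the set): FAILS — T is a descendant of B.
Condition 2 (every backdoor path blocked by {M, N, T}):
  P1: blocked at fork node N ∈ conditioning set.
  P2: blocked at fork node N ∈ conditioning set.
  P3: blocked at fork node N ∈ conditioning set.
{M, N, T} does not satisfy the backdoor criterion.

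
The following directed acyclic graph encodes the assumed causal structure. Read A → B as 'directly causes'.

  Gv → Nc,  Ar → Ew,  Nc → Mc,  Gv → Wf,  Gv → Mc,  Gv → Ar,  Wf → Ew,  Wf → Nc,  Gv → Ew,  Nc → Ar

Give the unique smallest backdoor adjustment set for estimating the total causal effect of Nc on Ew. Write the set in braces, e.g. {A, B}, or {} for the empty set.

{Gv, Wf}

Variables eligible for adjustment (non-descendants of Nc, excluding Nc and Ew): {Gv, Wf}.
Backdoor paths from Nc to Ew:
  P1: Nc <- Gv -> Wf -> Ew
  P2: Nc <- Gv -> Ar -> Ew
  P3: Nc <- Gv -> Ew
  P4: Nc <- Wf <- Gv -> Ar -> Ew
  P5: Nc <- Wf <- Gv -> Ew
  P6: Nc <- Wf -> Ew
The empty set is not sufficient: P1 (Nc <- Gv -> Wf -> Ew) has no collider blocking it and no conditioned non-collider, so it is open.
Try {Gv, Wf}:
  P1: blocked at fork node Gv ∈ conditioning set.
  P2: blocked at fork node Gv ∈ conditioning set.
  P3: blocked at fork node Gv ∈ conditioning set.
  P4: blocked at chain node Wf ∈ conditioning set.
  P5: blocked at chain node Wf ∈ conditioning set.
  P6: blocked at fork node Wf ∈ conditioning set.
{Gv, Wf} contains no descendant of Nc and blocks every backdoor path.
Every element of {Gv, Wf} is needed (dropping Gv leaves P2 open; dropping Wf leaves P6 open), so no proper subset is valid.
Among all size-2 subsets of the eligible variables, only {Gv, Wf} blocks every backdoor path, so it is the unique smallest valid adjustment set.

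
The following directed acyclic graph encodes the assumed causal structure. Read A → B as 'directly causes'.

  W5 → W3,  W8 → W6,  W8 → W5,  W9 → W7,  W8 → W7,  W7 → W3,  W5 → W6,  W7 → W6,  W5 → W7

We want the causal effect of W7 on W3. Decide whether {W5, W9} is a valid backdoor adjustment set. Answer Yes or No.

Yes

Backdoor paths from W7 to W3 (paths whose first edge points into W7):
  P1: W7 <- W8 -> W5 -> W3
  P2: W7 <- W8 -> W6 <- W5 -> W3
  P3: W7 <- W5 -> W3
Condition 1 (no descendant of W7 in the set): holds — descendants of W7 are {W3, W6}; none are in {W5, W9}.
Condition 2 (every backdoor path blocked by {W5, W9}):
  P1: blocked at chain node W5 ∈ conditioning set.
  P2: blocked at collider W6 (neither it nor any descendant is in the conditioning set).
  P3: blocked at fork node W5 ∈ conditioning set.
{W5, W9} satisfies the backdoor criterion.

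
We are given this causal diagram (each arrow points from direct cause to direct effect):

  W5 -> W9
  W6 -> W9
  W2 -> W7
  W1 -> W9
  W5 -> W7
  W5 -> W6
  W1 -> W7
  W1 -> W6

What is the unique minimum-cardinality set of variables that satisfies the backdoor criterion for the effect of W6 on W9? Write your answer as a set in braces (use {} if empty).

Variables eligible for adjustment (non-descendants of W6, excluding W6 and W9): {W1, W2, W5, W7}.
Backdoor paths from W6 to W9:
  P1: W6 <- W5 -> W7 <- W1 -> W9
  P2: W6 <- W5 -> W9
  P3: W6 <- W1 -> W7 <- W5 -> W9
  P4: W6 <- W1 -> W9
The empty set is not sufficient: P2 (W6 <- W5 -> W9) has no collider blocking it and no conditioned non-collider, so it is open.
Try {W1, W5}:
  P1: blocked at fork node W5 ∈ conditioning set.
  P2: blocked at fork node W5 ∈ conditioning set.
  P3: blocked at fork node W1 ∈ conditioning set.
  P4: blocked at fork node W1 ∈ conditioning set.
{W1, W5} contains no descendant of W6 and blocks every backdoor path.
Every element of {W1, W5} is needed (dropping W1 leaves P4 open; dropping W5 leaves P2 open), so no proper subset is valid.
Among all size-2 subsets of the eligible variables, only {W1, W5} blocks every backdoor path, so it is the unique smallest valid adjustment set.

{W1, W5}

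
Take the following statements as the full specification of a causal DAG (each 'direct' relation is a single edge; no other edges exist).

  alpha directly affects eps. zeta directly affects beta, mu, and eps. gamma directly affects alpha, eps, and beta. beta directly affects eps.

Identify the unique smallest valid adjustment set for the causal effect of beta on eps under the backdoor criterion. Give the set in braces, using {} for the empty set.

{gamma, zeta}

Variables eligible for adjustment (non-descendants of beta, excluding beta and eps): {alpha, gamma, mu, zeta}.
Backdoor paths from beta to eps:
  P1: beta <- gamma -> alpha -> eps
  P2: beta <- gamma -> eps
  P3: beta <- zeta -> eps
The empty set is not sufficient: P1 (beta <- gamma -> alpha -> eps) has no collider blocking it and no conditioned non-collider, so it is open.
Try {gamma, zeta}:
  P1: blocked at fork node gamma ∈ conditioning set.
  P2: blocked at fork node gamma ∈ conditioning set.
  P3: blocked at fork node zeta ∈ conditioning set.
{gamma, zeta} contains no descendant of beta and blocks every backdoor path.
Every element of {gamma, zeta} is needed (dropping gamma leaves P1 open; dropping zeta leaves P3 open), so no proper subset is valid.
Among all size-2 subsets of the eligible variables, only {gamma, zeta} blocks every backdoor path, so it is the unique smallest valid adjustment set.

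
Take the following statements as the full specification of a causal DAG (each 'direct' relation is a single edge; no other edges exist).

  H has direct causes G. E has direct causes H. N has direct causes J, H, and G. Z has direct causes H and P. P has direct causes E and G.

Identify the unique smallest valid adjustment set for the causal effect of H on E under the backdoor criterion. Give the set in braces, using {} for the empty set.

{}

Variables eligible for adjustment (non-descendants of H, excluding H and E): {G, J}.
Backdoor paths from H to E:
  P1: H <- G -> P <- E
Each backdoor path contains an unconditioned collider, so every path is already blocked with the empty conditioning set:
  P1: blocked at collider P (neither it nor any descendant is in the conditioning set).
The empty set is therefore the unique smallest valid set.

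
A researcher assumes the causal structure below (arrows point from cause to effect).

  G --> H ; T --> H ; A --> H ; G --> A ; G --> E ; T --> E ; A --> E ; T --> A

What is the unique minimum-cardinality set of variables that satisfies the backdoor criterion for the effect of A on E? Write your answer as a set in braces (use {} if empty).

{G, T}

Variables eligible for adjustment (non-descendants of A, excluding A and E): {G, T}.
Backdoor paths from A to E:
  P1: A <- T -> H <- G -> E
  P2: A <- T -> E
  P3: A <- G -> H <- T -> E
  P4: A <- G -> E
The empty set is not sufficient: P2 (A <- T -> E) has no collider blocking it and no conditioned non-collider, so it is open.
Try {G, T}:
  P1: blocked at fork node T ∈ conditioning set.
  P2: blocked at fork node T ∈ conditioning set.
  P3: blocked at fork node G ∈ conditioning set.
  P4: blocked at fork node G ∈ conditioning set.
{G, T} contains no descendant of A and blocks every backdoor path.
Every element of {G, T} is needed (dropping G leaves P4 open; dropping T leaves P2 open), so no proper subset is valid.
Among all size-2 subsets of the eligible variables, only {G, T} blocks every backdoor path, so it is the unique smallest valid adjustment set.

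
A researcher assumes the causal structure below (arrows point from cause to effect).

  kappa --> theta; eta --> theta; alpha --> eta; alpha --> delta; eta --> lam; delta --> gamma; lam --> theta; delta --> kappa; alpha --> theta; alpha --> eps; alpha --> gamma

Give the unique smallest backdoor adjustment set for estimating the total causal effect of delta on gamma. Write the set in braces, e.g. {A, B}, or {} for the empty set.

Variables eligible for adjustment (non-descendants of delta, excluding delta and gamma): {alpha, eps, eta, lam}.
Backdoor paths from delta to gamma:
  P1: delta <- alpha -> gamma
The empty set is not sufficient: P1 (delta <- alpha -> gamma) has no collider blocking it and no conditioned non-collider, so it is open.
Try {alpha}:
  P1: blocked at fork node alpha ∈ conditioning set.
{alpha} contains no descendant of delta and blocks every backdoor path.
No other singleton works — e.g. {eta} leaves P1 open — so {alpha} is the unique smallest valid adjustment set.

{alpha}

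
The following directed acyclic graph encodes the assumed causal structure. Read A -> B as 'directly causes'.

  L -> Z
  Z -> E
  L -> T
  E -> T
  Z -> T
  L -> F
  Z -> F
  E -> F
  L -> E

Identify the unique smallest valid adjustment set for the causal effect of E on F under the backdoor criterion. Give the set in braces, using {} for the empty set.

{L, Z}

Variables eligible for adjustment (non-descendants of E, excluding E and F): {L, Z}.
Backdoor paths from E to F:
  P1: E <- L -> Z -> F
  P2: E <- L -> F
  P3: E <- L -> T <- Z -> F
  P4: E <- Z <- L -> F
  P5: E <- Z -> F
  P6: E <- Z -> T <- L -> F
The empty set is not sufficient: P1 (E <- L -> Z -> F) has no collider blocking it and no conditioned non-collider, so it is open.
Try {L, Z}:
  P1: blocked at fork node L ∈ conditioning set.
  P2: blocked at fork node L ∈ conditioning set.
  P3: blocked at fork node L ∈ conditioning set.
  P4: blocked at chain node Z ∈ conditioning set.
  P5: blocked at fork node Z ∈ conditioning set.
  P6: blocked at fork node Z ∈ conditioning set.
{L, Z} contains no descendant of E and blocks every backdoor path.
Every element of {L, Z} is needed (dropping L leaves P2 open; dropping Z leaves P5 open), so no proper subset is valid.
Among all size-2 subsets of the eligible variables, only {L, Z} blocks every backdoor path, so it is the unique smallest valid adjustment set.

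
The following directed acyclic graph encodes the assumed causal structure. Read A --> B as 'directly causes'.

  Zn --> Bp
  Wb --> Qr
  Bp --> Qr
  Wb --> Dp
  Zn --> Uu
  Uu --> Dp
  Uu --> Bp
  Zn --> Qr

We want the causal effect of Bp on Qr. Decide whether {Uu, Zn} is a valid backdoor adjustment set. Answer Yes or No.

Yes

Backdoor paths from Bp to Qr (paths whose first edge points into Bp):
  P1: Bp <- Zn -> Uu -> Dp <- Wb -> Qr
  P2: Bp <- Zn -> Qr
  P3: Bp <- Uu <- Zn -> Qr
  P4: Bp <- Uu -> Dp <- Wb -> Qr
Condition 1 (no descendant of Bp in the set): holds — descendants of Bp are {Qr}; none are in {Uu, Zn}.
Condition 2 (every backdoor path blocked by {Uu, Zn}):
  P1: blocked at fork node Zn ∈ conditioning set.
  P2: blocked at fork node Zn ∈ conditioning set.
  P3: blocked at chain node Uu ∈ conditioning set.
  P4: blocked at fork node Uu ∈ conditioning set.
{Uu, Zn} satisfies the backdoor criterion.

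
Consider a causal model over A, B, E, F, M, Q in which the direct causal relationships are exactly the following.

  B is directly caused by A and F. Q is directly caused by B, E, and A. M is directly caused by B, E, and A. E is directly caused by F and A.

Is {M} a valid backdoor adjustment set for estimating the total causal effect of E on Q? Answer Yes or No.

Backdoor paths from E to Q (paths whose first edge points into E):
  P1: E <- A -> B -> Q
  P2: E <- A -> M <- B -> Q
  P3: E <- A -> Q
  P4: E <- F -> B <- A -> Q
  P5: E <- F -> B -> M <- A -> Q
  P6: E <- F -> B -> Q
Condition 1 (no descendant of E in the set): FAILS — M is a descendant of E.
Condition 2 (every backdoor path blocked by {M}):
  P1: open — no interior node is in the conditioning set.
  P2: open — collider(s) M are conditioned on (or have a conditioned descendant) and no non-collider on the path is in the set.
  P3: open — no interior node is in the conditioning set.
  P4: open — collider(s) B are conditioned on (or have a conditioned descendant) and no non-collider on the path is in the set.
  P5: open — collider(s) M are conditioned on (or have a conditioned descendant) and no non-collider on the path is in the set.
  P6: open — no interior node is in the conditioning set.
{M} does not satisfy the backdoor criterion.

No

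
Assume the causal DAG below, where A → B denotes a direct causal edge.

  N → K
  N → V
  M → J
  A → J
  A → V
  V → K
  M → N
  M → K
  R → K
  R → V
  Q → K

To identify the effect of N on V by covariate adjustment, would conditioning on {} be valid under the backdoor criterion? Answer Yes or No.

Yes

Backdoor paths from N to V (paths whose first edge points into N):
  P1: N <- M -> J <- A -> V
  P2: N <- M -> K <- R -> V
  P3: N <- M -> K <- V
Condition 1 (no descendant of N in the set): holds — descendants of N are {K, V}; none are in {}.
Condition 2 (every backdoor path blocked by {}):
  P1: blocked at collider J (neither it nor any descendant is in the conditioning set).
  P2: blocked at collider K (neither it nor any descendant is in the conditioning set).
  P3: blocked at collider K (neither it nor any descendant is in the conditioning set).
{} satisfies the backdoor criterion.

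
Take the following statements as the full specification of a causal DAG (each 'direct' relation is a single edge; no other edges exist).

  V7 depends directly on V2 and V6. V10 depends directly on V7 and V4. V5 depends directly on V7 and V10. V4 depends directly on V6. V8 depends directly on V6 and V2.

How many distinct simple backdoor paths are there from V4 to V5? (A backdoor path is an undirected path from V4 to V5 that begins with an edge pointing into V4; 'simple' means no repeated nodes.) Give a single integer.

A backdoor path from V4 to V5 is any simple undirected path whose first edge points into V4 (i.e. leaves V4 via a parent).
Parents of V4: {V6}.
Enumerating:
  P1: V4 <- V6 -> V8 <- V2 -> V7 -> V10 -> V5
  P2: V4 <- V6 -> V8 <- V2 -> V7 -> V5
  P3: V4 <- V6 -> V7 -> V10 -> V5
  P4: V4 <- V6 -> V7 -> V5
That exhausts the simple backdoor paths. Count: 4.

4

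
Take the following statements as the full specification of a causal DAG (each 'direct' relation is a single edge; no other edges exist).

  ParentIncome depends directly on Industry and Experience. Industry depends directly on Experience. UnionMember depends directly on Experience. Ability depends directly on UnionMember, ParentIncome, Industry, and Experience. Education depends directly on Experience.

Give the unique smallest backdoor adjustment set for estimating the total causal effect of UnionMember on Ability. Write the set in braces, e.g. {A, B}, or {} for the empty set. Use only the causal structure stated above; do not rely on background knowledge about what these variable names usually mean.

Variables eligible for adjustment (non-descendants of UnionMember, excluding UnionMember and Ability): {Education, Experience, Industry, ParentIncome}.
Backdoor paths from UnionMember to Ability:
  P1: UnionMember <- Experience -> Industry -> ParentIncome -> Ability
  P2: UnionMember <- Experience -> Industry -> Ability
  P3: UnionMember <- Experience -> ParentIncome <- Industry -> Ability
  P4: UnionMember <- Experience -> ParentIncome -> Ability
  P5: UnionMember <- Experience -> Ability
The empty set is not sufficient: P1 (UnionMember <- Experience -> Industry -> ParentIncome -> Ability) has no collider blocking it and no conditioned non-collider, so it is open.
Try {Experience}:
  P1: blocked at fork node Experience ∈ conditioning set.
  P2: blocked at fork node Experience ∈ conditioning set.
  P3: blocked at fork node Experience ∈ conditioning set.
  P4: blocked at fork node Experience ∈ conditioning set.
  P5: blocked at fork node Experience ∈ conditioning set.
{Experience} contains no descendant of UnionMember and blocks every backdoor path.
No other singleton works — e.g. {Education} leaves P1 open — so {Experience} is the unique smallest valid adjustment set.

{Experience}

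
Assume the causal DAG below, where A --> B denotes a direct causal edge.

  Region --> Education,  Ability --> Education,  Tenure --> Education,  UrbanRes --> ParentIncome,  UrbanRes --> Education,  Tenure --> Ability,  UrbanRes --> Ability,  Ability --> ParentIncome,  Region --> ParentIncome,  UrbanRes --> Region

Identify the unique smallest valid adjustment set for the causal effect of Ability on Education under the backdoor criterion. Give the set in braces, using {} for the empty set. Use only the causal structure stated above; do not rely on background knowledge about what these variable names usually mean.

Variables eligible for adjustment (non-descendants of Ability, excluding Ability and Education): {Region, Tenure, UrbanRes}.
Backdoor paths from Ability to Education:
  P1: Ability <- UrbanRes -> Region -> Education
  P2: Ability <- UrbanRes -> ParentIncome <- Region -> Education
  P3: Ability <- UrbanRes -> Education
  P4: Ability <- Tenure -> Education
The empty set is not sufficient: P1 (Ability <- UrbanRes -> Region -> Education) has no collider blocking it and no conditioned non-collider, so it is open.
Try {Tenure, UrbanRes}:
  P1: blocked at fork node UrbanRes ∈ conditioning set.
  P2: blocked at fork node UrbanRes ∈ conditioning set.
  P3: blocked at fork node UrbanRes ∈ conditioning set.
  P4: blocked at fork node Tenure ∈ conditioning set.
{Tenure, UrbanRes} contains no descendant of Ability and blocks every backdoor path.
Every element of {Tenure, UrbanRes} is needed (dropping Tenure leaves P4 open; dropping UrbanRes leaves P1 open), so no proper subset is valid.
Among all size-2 subsets of the eligible variables, only {Tenure, UrbanRes} blocks every backdoor path, so it is the unique smallest valid adjustment set.

{Tenure, UrbanRes}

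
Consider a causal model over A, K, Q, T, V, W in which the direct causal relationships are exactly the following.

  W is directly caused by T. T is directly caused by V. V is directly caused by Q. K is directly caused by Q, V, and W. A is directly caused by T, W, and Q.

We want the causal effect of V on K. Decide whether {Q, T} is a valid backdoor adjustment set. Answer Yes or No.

No

Backdoor paths from V to K (paths whose first edge points into V):
  P1: V <- Q -> A <- T -> W -> K
  P2: V <- Q -> A <- W -> K
  P3: V <- Q -> K
Condition 1 (no descendant of V in the set): FAILS — T is a descendant of V.
Condition 2 (every backdoor path blocked by {Q, T}):
  P1: blocked at fork node Q ∈ conditioning set.
  P2: blocked at fork node Q ∈ conditioning set.
  P3: blocked at fork node Q ∈ conditioning set.
{Q, T} does not satisfy the backdoor criterion.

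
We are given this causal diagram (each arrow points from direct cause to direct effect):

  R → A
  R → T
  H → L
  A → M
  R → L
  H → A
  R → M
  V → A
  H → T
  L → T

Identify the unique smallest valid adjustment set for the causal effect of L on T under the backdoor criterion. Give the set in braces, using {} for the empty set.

{H, R}

Variables eligible for adjustment (non-descendants of L, excluding L and T): {A, H, M, R, V}.
Backdoor paths from L to T:
  P1: L <- H -> A <- R -> T
  P2: L <- H -> A -> M <- R -> T
  P3: L <- H -> T
  P4: L <- R -> A <- H -> T
  P5: L <- R -> M <- A <- H -> T
  P6: L <- R -> T
The empty set is not sufficient: P3 (L <- H -> T) has no collider blocking it and no conditioned non-collider, so it is open.
Try {H, R}:
  P1: blocked at fork node H ∈ conditioning set.
  P2: blocked at fork node H ∈ conditioning set.
  P3: blocked at fork node H ∈ conditioning set.
  P4: blocked at fork node R ∈ conditioning set.
  P5: blocked at fork node R ∈ conditioning set.
  P6: blocked at fork node R ∈ conditioning set.
{H, R} contains no descendant of L and blocks every backdoor path.
Every element of {H, R} is needed (dropping H leaves P3 open; dropping R leaves P6 open), so no proper subset is valid.
Among all size-2 subsets of the eligible variables, only {H, R} blocks every backdoor path, so it is the unique smallest valid adjustment set.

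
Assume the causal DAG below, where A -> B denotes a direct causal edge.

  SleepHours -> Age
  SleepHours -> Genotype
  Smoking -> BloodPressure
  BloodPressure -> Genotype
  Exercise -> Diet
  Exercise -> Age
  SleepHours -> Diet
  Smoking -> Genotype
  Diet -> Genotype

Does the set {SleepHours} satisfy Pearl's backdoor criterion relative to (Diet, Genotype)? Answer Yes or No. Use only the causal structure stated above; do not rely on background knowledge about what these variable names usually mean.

Backdoor paths from Diet to Genotype (paths whose first edge points into Diet):
  P1: Diet <- Exercise -> Age <- SleepHours -> Genotype
  P2: Diet <- SleepHours -> Genotype
Condition 1 (no descendant of Diet in the set): holds — descendants of Diet are {Genotype}; none are in {SleepHours}.
Condition 2 (every backdoor path blocked by {SleepHours}):
  P1: blocked at collider Age (neither it nor any descendant is in the conditioning set).
  P2: blocked at fork node SleepHours ∈ conditioning set.
{SleepHours} satisfies the backdoor criterion.

Yes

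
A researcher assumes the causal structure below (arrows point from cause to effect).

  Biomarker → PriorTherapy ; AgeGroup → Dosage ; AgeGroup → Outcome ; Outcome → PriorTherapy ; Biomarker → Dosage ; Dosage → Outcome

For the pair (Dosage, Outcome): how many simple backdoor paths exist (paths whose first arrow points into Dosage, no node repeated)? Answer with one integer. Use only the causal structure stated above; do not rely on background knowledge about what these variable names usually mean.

2

A backdoor path from Dosage to Outcome is any simple undirected path whose first edge points into Dosage (i.e. leaves Dosage via a parent).
Parents of Dosage: {AgeGroup, Biomarker}.
Enumerating:
  P1: Dosage <- AgeGroup -> Outcome
  P2: Dosage <- Biomarker -> PriorTherapy <- Outcome
That exhausts the simple backdoor paths. Count: 2.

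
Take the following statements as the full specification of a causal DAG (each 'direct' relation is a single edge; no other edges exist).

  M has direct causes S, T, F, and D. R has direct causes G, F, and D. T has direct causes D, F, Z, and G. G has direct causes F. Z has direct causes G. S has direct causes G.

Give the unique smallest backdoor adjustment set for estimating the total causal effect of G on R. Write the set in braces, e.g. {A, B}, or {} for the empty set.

Variables eligible for adjustment (non-descendants of G, excluding G and R): {D, F}.
Backdoor paths from G to R:
  P1: G <- F -> T <- D -> R
  P2: G <- F -> T -> M <- D -> R
  P3: G <- F -> M <- D -> R
  P4: G <- F -> M <- T <- D -> R
  P5: G <- F -> R
The empty set is not sufficient: P5 (G <- F -> R) has no collider blocking it and no conditioned non-collider, so it is open.
Try {F}:
  P1: blocked at fork node F ∈ conditioning set.
  P2: blocked at fork node F ∈ conditioning set.
  P3: blocked at fork node F ∈ conditioning set.
  P4: blocked at fork node F ∈ conditioning set.
  P5: blocked at fork node F ∈ conditioning set.
{F} contains no descendant of G and blocks every backdoor path.
No other singleton works — e.g. {D} leaves P5 open — so {F} is the unique smallest valid adjustment set.

{F}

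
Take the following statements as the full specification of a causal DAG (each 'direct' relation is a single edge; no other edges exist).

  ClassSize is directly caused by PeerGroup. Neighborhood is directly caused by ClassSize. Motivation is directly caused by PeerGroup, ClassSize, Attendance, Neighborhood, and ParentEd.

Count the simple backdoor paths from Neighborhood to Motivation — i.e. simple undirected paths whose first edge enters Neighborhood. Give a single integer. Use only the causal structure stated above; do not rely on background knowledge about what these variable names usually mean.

2

A backdoor path from Neighborhood to Motivation is any simple undirected path whose first edge points into Neighborhood (i.e. leaves Neighborhood via a parent).
Parents of Neighborhood: {ClassSize}.
Enumerating:
  P1: Neighborhood <- ClassSize <- PeerGroup -> Motivation
  P2: Neighborhood <- ClassSize -> Motivation
That exhausts the simple backdoor paths. Count: 2.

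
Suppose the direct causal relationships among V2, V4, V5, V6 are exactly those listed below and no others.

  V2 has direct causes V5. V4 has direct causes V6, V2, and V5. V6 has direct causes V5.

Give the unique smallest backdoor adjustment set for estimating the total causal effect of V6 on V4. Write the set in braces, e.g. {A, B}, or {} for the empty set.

Variables eligible for adjustment (non-descendants of V6, excluding V6 and V4): {V2, V5}.
Backdoor paths from V6 to V4:
  P1: V6 <- V5 -> V2 -> V4
  P2: V6 <- V5 -> V4
The empty set is not sufficient: P1 (V6 <- V5 -> V2 -> V4) has no collider blocking it and no conditioned non-collider, so it is open.
Try {V5}:
  P1: blocked at fork node V5 ∈ conditioning set.
  P2: blocked at fork node V5 ∈ conditioning set.
{V5} contains no descendant of V6 and blocks every backdoor path.
No other singleton works — e.g. {V2} leaves P2 open — so {V5} is the unique smallest valid adjustment set.

{V5}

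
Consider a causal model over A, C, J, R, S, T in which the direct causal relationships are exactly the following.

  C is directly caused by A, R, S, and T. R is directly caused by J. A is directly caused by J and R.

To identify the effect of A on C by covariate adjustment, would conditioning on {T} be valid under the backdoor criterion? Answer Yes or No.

Backdoor paths from A to C (paths whose first edge points into A):
  P1: A <- J -> R -> C
  P2: A <- R -> C
Condition 1 (no descendant of A in the set): holds — descendants of A are {C}; none are in {T}.
Condition 2 (every backdoor path blocked by {T}):
  P1: open — no interior node is in the conditioning set.
  P2: open — no interior node is in the conditioning set.
{T} does not satisfy the backdoor criterion.

No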